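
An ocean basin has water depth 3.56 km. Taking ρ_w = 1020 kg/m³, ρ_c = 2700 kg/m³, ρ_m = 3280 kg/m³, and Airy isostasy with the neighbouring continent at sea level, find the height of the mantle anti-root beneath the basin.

10.3 km

For local isostatic compensation: replacing crust with seawater at the top is compensated by replacing crust with mantle at the base: d (ρ_c − ρ_w) = a (ρ_m − ρ_c).
a = d (ρ_c − ρ_w)/(ρ_m − ρ_c) = 3.56 km × 1680/580 = 10.3 km.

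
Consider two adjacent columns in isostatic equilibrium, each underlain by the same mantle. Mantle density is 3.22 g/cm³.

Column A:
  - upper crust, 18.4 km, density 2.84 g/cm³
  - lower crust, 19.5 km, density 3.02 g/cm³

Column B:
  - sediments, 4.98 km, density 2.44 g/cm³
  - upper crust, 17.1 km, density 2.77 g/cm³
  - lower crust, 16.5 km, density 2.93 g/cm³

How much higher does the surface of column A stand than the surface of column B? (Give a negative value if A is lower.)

−1.7 km

For any compensation level in the mantle, the mantle terms cancel and isostasy reduces to e = (Σt_A − Σt_B) − (Σ(ρt)_A − Σ(ρt)_B) / ρ_m.
Σt_A = 37.9 km; Σt_B = 38.58 km; Σ(ρt)_A = 111.146; Σ(ρt)_B = 107.8632 (in km·g/cm³).
e = (37.9 − 38.58) − (111.146 − 107.8632) / 3.22 = −1.7 km.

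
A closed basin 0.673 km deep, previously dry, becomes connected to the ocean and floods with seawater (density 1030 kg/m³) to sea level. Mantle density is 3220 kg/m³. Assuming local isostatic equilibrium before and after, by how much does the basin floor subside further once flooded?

After flooding the water column is d + s deep. Its weight must equal the weight of mantle displaced by the extra subsidence s: (d + s) ρ_w = s ρ_m.
s = d ρ_w / (ρ_m − ρ_w) = 0.673 km × 1030/(3220 − 1030) = 0.317 km.

0.317 km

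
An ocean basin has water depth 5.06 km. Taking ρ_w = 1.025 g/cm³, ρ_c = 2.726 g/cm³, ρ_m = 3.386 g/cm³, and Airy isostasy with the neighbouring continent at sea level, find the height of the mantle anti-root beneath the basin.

For local isostatic compensation: replacing crust with seawater at the top is compensated by replacing crust with mantle at the base: d (ρ_c − ρ_w) = a (ρ_m − ρ_c).
a = d (ρ_c − ρ_w)/(ρ_m − ρ_c) = 5.06 km × 1.701/0.66 = 13 km.

13 km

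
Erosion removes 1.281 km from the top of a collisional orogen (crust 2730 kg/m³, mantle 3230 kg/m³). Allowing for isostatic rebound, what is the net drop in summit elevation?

Rebound u = e ρ_c/ρ_m = 1.281 km × 2730/3230 = 1.083 km.
Net surface drop = e − u = 1.281 km − 1.083 km = e (ρ_m − ρ_c)/ρ_m = 0.198 km.

0.198 km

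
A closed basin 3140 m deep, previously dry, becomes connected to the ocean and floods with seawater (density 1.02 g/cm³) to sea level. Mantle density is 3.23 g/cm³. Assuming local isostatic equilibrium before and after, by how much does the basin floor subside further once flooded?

After flooding the water column is d + s deep. Its weight must equal the weight of mantle displaced by the extra subsidence s: (d + s) ρ_w = s ρ_m.
s = d ρ_w / (ρ_m − ρ_w) = 3140 m × 1.02/(3.23 − 1.02) = 1450 m.

1450 m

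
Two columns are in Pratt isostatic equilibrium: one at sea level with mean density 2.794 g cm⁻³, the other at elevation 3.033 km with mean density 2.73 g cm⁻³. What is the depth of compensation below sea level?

ρ_ref D = ρ (D + h) → D (ρ_ref − ρ) = ρ h.
D = ρ h/(ρ_ref − ρ) = 2.73 × 3.033 km/(2.794 − 2.73) = 129 km.

129 km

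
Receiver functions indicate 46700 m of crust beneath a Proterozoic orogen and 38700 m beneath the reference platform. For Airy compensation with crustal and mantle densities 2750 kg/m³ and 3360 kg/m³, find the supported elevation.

Excess crust Δ = 46700 m − 38700 m = 8000 m, split between elevation h and root r with h + r = Δ.
Airy balance ρ_c h = (ρ_m − ρ_c) r gives r = h ρ_c/(ρ_m − ρ_c), so h (1 + ρ_c/(ρ_m − ρ_c)) = Δ, i.e. h = Δ (ρ_m − ρ_c)/ρ_m.
h = 8000 m × 610/3360 = 1450 m.

1450 m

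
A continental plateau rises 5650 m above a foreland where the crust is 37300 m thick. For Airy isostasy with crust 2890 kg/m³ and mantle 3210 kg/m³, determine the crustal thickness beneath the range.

94000 m

Root depth r = h ρ_c / (ρ_m − ρ_c) = 5650 m × 2890 / 320 = 51030 m.
Total thickness = T + h + r = 37300 m + 5650 m + 51030 m = 94000 m.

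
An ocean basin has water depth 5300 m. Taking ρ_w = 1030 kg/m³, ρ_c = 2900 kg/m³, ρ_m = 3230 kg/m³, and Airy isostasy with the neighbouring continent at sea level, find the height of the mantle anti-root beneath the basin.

30000 m

Isostatic balance requires: replacing crust with seawater at the top is compensated by replacing crust with mantle at the base: d (ρ_c − ρ_w) = a (ρ_m − ρ_c).
a = d (ρ_c − ρ_w)/(ρ_m − ρ_c) = 5300 m × 1870/330 = 30000 m.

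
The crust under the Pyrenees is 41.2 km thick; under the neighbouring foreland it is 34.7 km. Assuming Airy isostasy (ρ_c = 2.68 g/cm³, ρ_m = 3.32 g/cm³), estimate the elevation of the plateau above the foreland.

1.25 km

Excess crust Δ = 41.2 km − 34.7 km = 6.5 km, split between elevation h and root r with h + r = Δ.
Airy balance ρ_c h = (ρ_m − ρ_c) r gives r = h ρ_c/(ρ_m − ρ_c), so h (1 + ρ_c/(ρ_m − ρ_c)) = Δ, i.e. h = Δ (ρ_m − ρ_c)/ρ_m.
h = 6.5 km × 0.64/3.32 = 1.25 km.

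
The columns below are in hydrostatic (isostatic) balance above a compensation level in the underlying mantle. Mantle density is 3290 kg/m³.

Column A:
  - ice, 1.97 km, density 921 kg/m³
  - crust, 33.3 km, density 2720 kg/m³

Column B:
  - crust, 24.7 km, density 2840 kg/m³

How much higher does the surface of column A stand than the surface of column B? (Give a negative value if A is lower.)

3.81 km

For any compensation level in the mantle, the mantle terms cancel and isostasy reduces to e = (Σt_A − Σt_B) − (Σ(ρt)_A − Σ(ρt)_B) / ρ_m.
Σt_A = 35.27 km; Σt_B = 24.7 km; Σ(ρt)_A = 92390.37; Σ(ρt)_B = 70148 (in km·kg/m³).
e = (35.27 − 24.7) − (92390.37 − 70148) / 3290 = 3.81 km.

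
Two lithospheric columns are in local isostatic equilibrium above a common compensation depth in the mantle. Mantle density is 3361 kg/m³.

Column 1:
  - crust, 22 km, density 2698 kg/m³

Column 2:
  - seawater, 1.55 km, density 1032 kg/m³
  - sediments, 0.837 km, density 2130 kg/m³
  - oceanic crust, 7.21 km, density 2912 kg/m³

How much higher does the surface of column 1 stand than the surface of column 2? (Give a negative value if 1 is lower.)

2 km

For any compensation level in the mantle, the mantle terms cancel and isostasy reduces to e = (Σt_1 − Σt_2) − (Σ(ρt)_1 − Σ(ρt)_2) / ρ_m.
Σt_1 = 22 km; Σt_2 = 9.597 km; Σ(ρt)_1 = 59356; Σ(ρt)_2 = 24377.93 (in km·kg/m³).
e = (22 − 9.597) − (59356 − 24377.93) / 3361 = 2 km.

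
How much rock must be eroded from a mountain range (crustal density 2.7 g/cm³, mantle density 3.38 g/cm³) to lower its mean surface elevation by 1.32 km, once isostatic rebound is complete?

6.56 km

Net drop Δ = e − u = e − e ρ_c/ρ_m = e (ρ_m − ρ_c)/ρ_m.
e = Δ ρ_m/(ρ_m − ρ_c) = 1.32 km × 3.38/0.68 = 6.56 km.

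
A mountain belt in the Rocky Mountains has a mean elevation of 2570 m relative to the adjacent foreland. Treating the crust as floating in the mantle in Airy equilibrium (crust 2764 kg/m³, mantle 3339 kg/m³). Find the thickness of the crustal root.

Equating mass per unit area of the two columns: the weight of the topography is balanced by the buoyancy of the root, ρ_c h = (ρ_m − ρ_c) r.
r = h · ρ_c / (ρ_m − ρ_c) = 2570 m × 2764 / (3339 − 2764) = 12400 m.

12400 m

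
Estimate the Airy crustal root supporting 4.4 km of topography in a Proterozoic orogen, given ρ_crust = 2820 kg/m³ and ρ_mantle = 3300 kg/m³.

25.9 km

Isostatic balance requires: the weight of the topography is balanced by the buoyancy of the root, ρ_c h = (ρ_m − ρ_c) r.
r = h · ρ_c / (ρ_m − ρ_c) = 4.4 km × 2820 / (3300 − 2820) = 25.9 km.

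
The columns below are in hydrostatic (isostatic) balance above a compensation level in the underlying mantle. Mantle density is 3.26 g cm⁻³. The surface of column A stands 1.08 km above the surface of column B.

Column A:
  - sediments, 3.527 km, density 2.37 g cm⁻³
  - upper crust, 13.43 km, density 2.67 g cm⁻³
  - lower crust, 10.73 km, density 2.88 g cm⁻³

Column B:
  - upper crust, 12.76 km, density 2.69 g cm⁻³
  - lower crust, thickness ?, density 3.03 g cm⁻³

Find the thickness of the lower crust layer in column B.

Take the compensation level at the base of the deeper column (depth z_c below the surface of column A) and equate Σ ρ_i t_i down to z_c; mantle fills any gap and the z_c terms cancel.
Column A: 3.527×2.37 + 13.43×2.67 + 10.73×2.88 + (z_c − 27.687)×3.26
Column B: 1.08×0 + 12.76×2.69 + x×3.03 + (z_c − 1.08 − 12.76 − x)×3.26
The z_c×3.26 term appears on both sides and cancels. Collect the known terms of each column as K = Σ(ρt)_known − 3.26 × (depth of known layers): K_A = 75.11949 − 3.26×27.687 = −15.14013; K_B = 34.3244 − 3.26×(1.08 + 12.76) = −10.794.
Balance: K_A = K_B − x×(3.26 − 3.03), so x = (K_B − K_A)/(3.26 − 3.03) = 4.34613/0.23 = 18.9 km.

18.9 km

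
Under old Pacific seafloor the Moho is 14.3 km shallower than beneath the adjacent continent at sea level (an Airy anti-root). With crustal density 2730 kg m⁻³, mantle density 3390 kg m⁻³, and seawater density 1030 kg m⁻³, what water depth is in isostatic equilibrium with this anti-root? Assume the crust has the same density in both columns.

Replacing a thickness d of crust by seawater at the top must be balanced by replacing crust with mantle at the base: d (ρ_c − ρ_w) = a (ρ_m − ρ_c).
d = a (ρ_m − ρ_c)/(ρ_c − ρ_w) = 14.3 km × 660/1700 = 5.55 km.

5.55 km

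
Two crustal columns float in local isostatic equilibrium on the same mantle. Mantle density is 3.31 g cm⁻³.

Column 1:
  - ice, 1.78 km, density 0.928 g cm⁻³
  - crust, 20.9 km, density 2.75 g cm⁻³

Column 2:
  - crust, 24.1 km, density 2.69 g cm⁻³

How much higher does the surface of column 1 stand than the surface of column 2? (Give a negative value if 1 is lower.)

0.303 km

For any compensation level in the mantle, the mantle terms cancel and isostasy reduces to e = (Σt_1 − Σt_2) − (Σ(ρt)_1 − Σ(ρt)_2) / ρ_m.
Σt_1 = 22.68 km; Σt_2 = 24.1 km; Σ(ρt)_1 = 59.12684; Σ(ρt)_2 = 64.829 (in km·g cm⁻³).
e = (22.68 − 24.1) − (59.12684 − 64.829) / 3.31 = 0.303 km.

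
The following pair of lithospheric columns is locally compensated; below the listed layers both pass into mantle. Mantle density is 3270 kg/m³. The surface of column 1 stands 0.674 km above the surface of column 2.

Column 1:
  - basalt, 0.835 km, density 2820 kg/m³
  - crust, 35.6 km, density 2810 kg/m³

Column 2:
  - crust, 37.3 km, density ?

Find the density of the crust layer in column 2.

2880 kg/m³

Take the compensation level at the base of the deeper column (depth z_c below the surface of column 1) and equate Σ ρ_i t_i down to z_c; mantle fills any gap and the z_c terms cancel.
Column 1: 0.835×2820 + 35.6×2810 + (z_c − 36.435)×3270
Column 2: 0.674×0 + 37.3×ρ + (z_c − 0.674 − 37.3)×3270
The z_c×3270 term appears on both sides and cancels. Collect the known terms of each column as K = Σ(ρt)_known − 3270 × (depth of known layers): K_1 = 102390.7 − 3270×36.435 = −16751.75; K_2 = 0 − 3270×(0.674 + 37.3) = −124174.98.
Balance: K_1 = K_2 + 37.3×ρ, so ρ = (K_1 − K_2)/37.3 = 107423/37.3 = 2880 kg/m³.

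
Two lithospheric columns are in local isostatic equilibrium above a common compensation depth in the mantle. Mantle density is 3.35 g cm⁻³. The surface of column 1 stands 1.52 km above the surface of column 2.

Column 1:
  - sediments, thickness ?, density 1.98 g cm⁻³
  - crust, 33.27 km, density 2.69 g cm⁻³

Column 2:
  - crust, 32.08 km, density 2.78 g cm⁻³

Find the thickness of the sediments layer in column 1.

Take the compensation level at the base of the deeper column (depth z_c below the surface of column 1) and equate Σ ρ_i t_i down to z_c; mantle fills any gap and the z_c terms cancel.
Column 1: x×1.98 + 33.27×2.69 + (z_c − 33.27 − x)×3.35
Column 2: 1.52×0 + 32.08×2.78 + (z_c − 1.52 − 32.08)×3.35
The z_c×3.35 term appears on both sides and cancels. Collect the known terms of each column as K = Σ(ρt)_known − 3.35 × (depth of known layers): K_1 = 89.4963 − 3.35×33.27 = −21.9582; K_2 = 89.1824 − 3.35×(1.52 + 32.08) = −23.3776.
Balance: K_1 − x×(3.35 − 1.98) = K_2, so x = (K_1 − K_2)/(3.35 − 1.98) = 1.4194/1.37 = 1.04 km.

1.04 km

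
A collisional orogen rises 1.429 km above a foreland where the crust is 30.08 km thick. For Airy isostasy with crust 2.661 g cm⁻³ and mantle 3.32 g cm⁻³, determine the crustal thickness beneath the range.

37.3 km

Root depth r = h ρ_c / (ρ_m − ρ_c) = 1.429 km × 2.661 / 0.659 = 5.77 km.
Total thickness = T + h + r = 30.08 km + 1.429 km + 5.77 km = 37.3 km.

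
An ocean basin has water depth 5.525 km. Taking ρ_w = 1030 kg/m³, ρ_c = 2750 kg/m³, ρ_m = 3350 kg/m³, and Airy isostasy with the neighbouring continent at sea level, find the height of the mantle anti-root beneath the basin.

For local isostatic compensation: replacing crust with seawater at the top is compensated by replacing crust with mantle at the base: d (ρ_c − ρ_w) = a (ρ_m − ρ_c).
a = d (ρ_c − ρ_w)/(ρ_m − ρ_c) = 5.525 km × 1720/600 = 15.8 km.

15.8 km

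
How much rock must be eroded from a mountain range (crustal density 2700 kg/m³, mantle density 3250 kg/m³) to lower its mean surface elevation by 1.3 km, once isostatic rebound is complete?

Net drop Δ = e − u = e − e ρ_c/ρ_m = e (ρ_m − ρ_c)/ρ_m.
e = Δ ρ_m/(ρ_m − ρ_c) = 1.3 km × 3250/550 = 7.68 km.

7.68 km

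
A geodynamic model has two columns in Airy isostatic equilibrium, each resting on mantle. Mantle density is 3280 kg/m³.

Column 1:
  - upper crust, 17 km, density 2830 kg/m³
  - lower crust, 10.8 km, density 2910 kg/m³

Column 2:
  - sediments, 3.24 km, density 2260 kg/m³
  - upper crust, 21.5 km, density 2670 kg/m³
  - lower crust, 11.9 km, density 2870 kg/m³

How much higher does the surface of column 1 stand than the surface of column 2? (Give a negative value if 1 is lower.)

−2.94 km

For any compensation level in the mantle, the mantle terms cancel and isostasy reduces to e = (Σt_1 − Σt_2) − (Σ(ρt)_1 − Σ(ρt)_2) / ρ_m.
Σt_1 = 27.8 km; Σt_2 = 36.64 km; Σ(ρt)_1 = 79538; Σ(ρt)_2 = 98880.4 (in km·kg/m³).
e = (27.8 − 36.64) − (79538 − 98880.4) / 3280 = −2.94 km.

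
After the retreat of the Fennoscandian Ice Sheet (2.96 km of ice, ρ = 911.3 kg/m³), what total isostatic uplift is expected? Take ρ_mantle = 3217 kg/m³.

0.838 km

Removing the load lets mantle flow back in; uplift u satisfies ρ_ice t = ρ_m u.
u = t ρ_ice/ρ_m = 2.96 km × 911.3/3217 = 0.838 km.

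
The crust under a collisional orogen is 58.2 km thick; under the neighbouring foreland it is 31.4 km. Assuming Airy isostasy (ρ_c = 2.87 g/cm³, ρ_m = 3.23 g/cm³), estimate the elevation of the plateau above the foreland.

Excess crust Δ = 58.2 km − 31.4 km = 26.8 km, split between elevation h and root r with h + r = Δ.
Airy balance ρ_c h = (ρ_m − ρ_c) r gives r = h ρ_c/(ρ_m − ρ_c), so h (1 + ρ_c/(ρ_m − ρ_c)) = Δ, i.e. h = Δ (ρ_m − ρ_c)/ρ_m.
h = 26.8 km × 0.36/3.23 = 2.99 km.

2.99 km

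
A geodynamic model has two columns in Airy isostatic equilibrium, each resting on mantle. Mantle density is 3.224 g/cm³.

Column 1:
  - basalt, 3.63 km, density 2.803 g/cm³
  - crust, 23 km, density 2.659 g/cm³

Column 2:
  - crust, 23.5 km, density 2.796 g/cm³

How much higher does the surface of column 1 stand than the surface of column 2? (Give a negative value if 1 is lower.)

1.38 km

For any compensation level in the mantle, the mantle terms cancel and isostasy reduces to e = (Σt_1 − Σt_2) − (Σ(ρt)_1 − Σ(ρt)_2) / ρ_m.
Σt_1 = 26.63 km; Σt_2 = 23.5 km; Σ(ρt)_1 = 71.33189; Σ(ρt)_2 = 65.706 (in km·g/cm³).
e = (26.63 − 23.5) − (71.33189 − 65.706) / 3.224 = 1.38 km.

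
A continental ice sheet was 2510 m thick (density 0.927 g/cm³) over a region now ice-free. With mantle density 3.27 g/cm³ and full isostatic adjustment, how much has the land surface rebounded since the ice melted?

712 m

Removing the load lets mantle flow back in; uplift u satisfies ρ_ice t = ρ_m u.
u = t ρ_ice/ρ_m = 2510 m × 0.927/3.27 = 712 m.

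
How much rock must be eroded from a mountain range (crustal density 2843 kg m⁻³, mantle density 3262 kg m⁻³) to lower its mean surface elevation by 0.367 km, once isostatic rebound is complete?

2.86 km

Net drop Δ = e − u = e − e ρ_c/ρ_m = e (ρ_m − ρ_c)/ρ_m.
e = Δ ρ_m/(ρ_m − ρ_c) = 0.367 km × 3262/419 = 2.86 km.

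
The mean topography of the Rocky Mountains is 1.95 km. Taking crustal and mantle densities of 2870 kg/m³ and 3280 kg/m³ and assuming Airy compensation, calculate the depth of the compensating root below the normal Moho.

13.7 km

For local isostatic compensation: the weight of the topography is balanced by the buoyancy of the root, ρ_c h = (ρ_m − ρ_c) r.
r = h · ρ_c / (ρ_m − ρ_c) = 1.95 km × 2870 / (3280 − 2870) = 13.7 km.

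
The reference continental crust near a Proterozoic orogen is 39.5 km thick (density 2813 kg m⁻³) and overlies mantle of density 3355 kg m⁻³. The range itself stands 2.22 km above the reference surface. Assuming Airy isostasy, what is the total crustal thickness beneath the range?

53.2 km

Root depth r = h ρ_c / (ρ_m − ρ_c) = 2.22 km × 2813 / 542 = 11.52 km.
Total thickness = T + h + r = 39.5 km + 2.22 km + 11.52 km = 53.2 km.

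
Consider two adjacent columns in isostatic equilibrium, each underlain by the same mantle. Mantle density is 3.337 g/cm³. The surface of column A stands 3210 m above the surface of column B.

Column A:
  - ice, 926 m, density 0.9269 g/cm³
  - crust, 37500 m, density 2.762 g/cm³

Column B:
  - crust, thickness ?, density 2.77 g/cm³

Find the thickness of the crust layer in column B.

23100 m

Take the compensation level at the base of the deeper column (depth z_c below the surface of column A) and equate Σ ρ_i t_i down to z_c; mantle fills any gap and the z_c terms cancel.
Column A: 926×0.9269 + 37500×2.762 + (z_c − 38426)×3.337
Column B: 3210×0 + x×2.77 + (z_c − 3210 − 0 − x)×3.337
The z_c×3.337 term appears on both sides and cancels. Collect the known terms of each column as K = Σ(ρt)_known − 3.337 × (depth of known layers): K_A = 104433.309 − 3.337×38426 = −23794.2526; K_B = 0 − 3.337×(3210 + 0) = −10711.77.
Balance: K_A = K_B − x×(3.337 − 2.77), so x = (K_B − K_A)/(3.337 − 2.77) = 13082.5/0.567 = 23100 m.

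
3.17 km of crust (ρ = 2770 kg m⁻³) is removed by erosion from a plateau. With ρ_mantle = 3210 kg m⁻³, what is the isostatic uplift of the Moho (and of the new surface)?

2.74 km

Unloading: uplift u = e ρ_c/ρ_m = 3.17 km × 2770/3210 = 2.74 km.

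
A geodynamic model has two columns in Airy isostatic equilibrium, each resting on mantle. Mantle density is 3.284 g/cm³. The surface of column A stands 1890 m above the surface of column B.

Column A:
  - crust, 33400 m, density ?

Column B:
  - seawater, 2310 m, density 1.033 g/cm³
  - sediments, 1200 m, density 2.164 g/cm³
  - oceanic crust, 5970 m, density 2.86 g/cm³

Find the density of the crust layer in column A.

2.83 g/cm³

Take the compensation level at the base of the deeper column (depth z_c below the surface of column A) and equate Σ ρ_i t_i down to z_c; mantle fills any gap and the z_c terms cancel.
Column A: 33400×ρ + (z_c − 33400)×3.284
Column B: 1890×0 + 2310×1.033 + 1200×2.164 + 5970×2.86 + (z_c − 1890 − 9480)×3.284
The z_c×3.284 term appears on both sides and cancels. Collect the known terms of each column as K = Σ(ρt)_known − 3.284 × (depth of known layers): K_A = 0 − 3.284×33400 = −109685.6; K_B = 22057.23 − 3.284×(1890 + 9480) = −15281.85.
Balance: K_A + 33400×ρ = K_B, so ρ = (K_B − K_A)/33400 = 94403.8/33400 = 2.83 g/cm³.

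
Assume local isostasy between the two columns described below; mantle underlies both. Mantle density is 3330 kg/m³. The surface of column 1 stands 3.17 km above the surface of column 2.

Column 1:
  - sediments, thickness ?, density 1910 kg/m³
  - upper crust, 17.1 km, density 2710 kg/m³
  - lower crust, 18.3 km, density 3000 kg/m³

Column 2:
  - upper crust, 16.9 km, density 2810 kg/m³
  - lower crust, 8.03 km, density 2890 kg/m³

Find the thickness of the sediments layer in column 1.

4.39 km

Take the compensation level at the base of the deeper column (depth z_c below the surface of column 1) and equate Σ ρ_i t_i down to z_c; mantle fills any gap and the z_c terms cancel.
Column 1: x×1910 + 17.1×2710 + 18.3×3000 + (z_c − 35.4 − x)×3330
Column 2: 3.17×0 + 16.9×2810 + 8.03×2890 + (z_c − 3.17 − 24.93)×3330
The z_c×3330 term appears on both sides and cancels. Collect the known terms of each column as K = Σ(ρt)_known − 3330 × (depth of known layers): K_1 = 101241 − 3330×35.4 = −16641; K_2 = 70695.7 − 3330×(3.17 + 24.93) = −22877.3.
Balance: K_1 − x×(3330 − 1910) = K_2, so x = (K_1 − K_2)/(3330 − 1910) = 6236.3/1420 = 4.39 km.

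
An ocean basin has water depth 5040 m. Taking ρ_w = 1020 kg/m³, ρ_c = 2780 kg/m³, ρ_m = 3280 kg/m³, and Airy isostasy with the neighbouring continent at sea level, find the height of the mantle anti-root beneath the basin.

Equating mass per unit area of the two columns: replacing crust with seawater at the top is compensated by replacing crust with mantle at the base: d (ρ_c − ρ_w) = a (ρ_m − ρ_c).
a = d (ρ_c − ρ_w)/(ρ_m − ρ_c) = 5040 m × 1760/500 = 17700 m.

17700 m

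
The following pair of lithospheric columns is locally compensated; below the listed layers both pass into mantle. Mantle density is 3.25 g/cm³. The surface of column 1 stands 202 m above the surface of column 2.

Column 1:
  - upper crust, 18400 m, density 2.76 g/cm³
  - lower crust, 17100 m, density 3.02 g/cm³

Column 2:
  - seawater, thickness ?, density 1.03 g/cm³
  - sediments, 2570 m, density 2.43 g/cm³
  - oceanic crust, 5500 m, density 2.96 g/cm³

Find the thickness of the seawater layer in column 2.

Take the compensation level at the base of the deeper column (depth z_c below the surface of column 1) and equate Σ ρ_i t_i down to z_c; mantle fills any gap and the z_c terms cancel.
Column 1: 18400×2.76 + 17100×3.02 + (z_c − 35500)×3.25
Column 2: 202×0 + x×1.03 + 2570×2.43 + 5500×2.96 + (z_c − 202 − 8070 − x)×3.25
The z_c×3.25 term appears on both sides and cancels. Collect the known terms of each column as K = Σ(ρt)_known − 3.25 × (depth of known layers): K_1 = 102426 − 3.25×35500 = −12949; K_2 = 22525.1 − 3.25×(202 + 8070) = −4358.9.
Balance: K_1 = K_2 − x×(3.25 − 1.03), so x = (K_2 − K_1)/(3.25 − 1.03) = 8590.1/2.22 = 3870 m.

3870 m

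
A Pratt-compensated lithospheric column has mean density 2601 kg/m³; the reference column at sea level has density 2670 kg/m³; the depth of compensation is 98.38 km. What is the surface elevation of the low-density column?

2.61 km

ρ_ref D = ρ (D + h) → h = D (ρ_ref − ρ)/ρ.
h = 98.38 km × (2670 − 2601)/2601 = 2.61 km.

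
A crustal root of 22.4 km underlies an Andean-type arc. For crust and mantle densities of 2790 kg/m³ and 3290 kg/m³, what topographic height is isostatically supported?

Isostatic balance requires: ρ_c h = (ρ_m − ρ_c) r.
h = r (ρ_m − ρ_c) / ρ_c = 22.4 km × (3290 − 2790) / 2790 = 4.01 km.

4.01 km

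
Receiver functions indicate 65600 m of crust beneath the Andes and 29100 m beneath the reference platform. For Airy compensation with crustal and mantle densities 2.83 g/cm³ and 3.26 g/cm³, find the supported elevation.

Excess crust Δ = 65600 m − 29100 m = 36500 m, split between elevation h and root r with h + r = Δ.
Airy balance ρ_c h = (ρ_m − ρ_c) r gives r = h ρ_c/(ρ_m − ρ_c), so h (1 + ρ_c/(ρ_m − ρ_c)) = Δ, i.e. h = Δ (ρ_m − ρ_c)/ρ_m.
h = 36500 m × 0.43/3.26 = 4810 m.

4810 m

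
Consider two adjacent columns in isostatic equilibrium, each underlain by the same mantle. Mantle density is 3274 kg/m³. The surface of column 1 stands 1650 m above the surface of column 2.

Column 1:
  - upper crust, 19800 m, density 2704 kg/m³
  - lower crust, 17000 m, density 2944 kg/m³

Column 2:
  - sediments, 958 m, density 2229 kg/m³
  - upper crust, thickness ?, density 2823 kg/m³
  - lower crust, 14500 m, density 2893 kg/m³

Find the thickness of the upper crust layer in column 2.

11000 m

Take the compensation level at the base of the deeper column (depth z_c below the surface of column 1) and equate Σ ρ_i t_i down to z_c; mantle fills any gap and the z_c terms cancel.
Column 1: 19800×2704 + 17000×2944 + (z_c − 36800)×3274
Column 2: 1650×0 + 958×2229 + x×2823 + 14500×2893 + (z_c − 1650 − 15458 − x)×3274
The z_c×3274 term appears on both sides and cancels. Collect the known terms of each column as K = Σ(ρt)_known − 3274 × (depth of known layers): K_1 = 103587200 − 3274×36800 = −16896000; K_2 = 44083882 − 3274×(1650 + 15458) = −11927710.
Balance: K_1 = K_2 − x×(3274 − 2823), so x = (K_2 − K_1)/(3274 − 2823) = 4968290/451 = 11000 m.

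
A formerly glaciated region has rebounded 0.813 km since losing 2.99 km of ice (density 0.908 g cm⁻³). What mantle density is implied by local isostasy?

ρ_m = ρ_ice t / u = 0.908 × 2.99 km/0.813 km = 3.34 g cm⁻³.

3.34 g cm⁻³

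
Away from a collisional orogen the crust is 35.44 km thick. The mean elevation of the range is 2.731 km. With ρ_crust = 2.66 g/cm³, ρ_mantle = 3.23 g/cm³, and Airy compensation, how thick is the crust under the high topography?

50.9 km

Root depth r = h ρ_c / (ρ_m − ρ_c) = 2.731 km × 2.66 / 0.57 = 12.74 km.
Total thickness = T + h + r = 35.44 km + 2.731 km + 12.74 km = 50.9 km.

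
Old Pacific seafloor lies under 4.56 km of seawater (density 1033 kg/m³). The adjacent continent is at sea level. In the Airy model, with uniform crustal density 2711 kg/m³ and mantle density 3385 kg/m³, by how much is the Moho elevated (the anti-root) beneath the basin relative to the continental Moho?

By Archimedes' principle applied to the lithosphere: replacing crust with seawater at the top is compensated by replacing crust with mantle at the base: d (ρ_c − ρ_w) = a (ρ_m − ρ_c).
a = d (ρ_c − ρ_w)/(ρ_m − ρ_c) = 4.56 km × 1678/674 = 11.4 km.

11.4 km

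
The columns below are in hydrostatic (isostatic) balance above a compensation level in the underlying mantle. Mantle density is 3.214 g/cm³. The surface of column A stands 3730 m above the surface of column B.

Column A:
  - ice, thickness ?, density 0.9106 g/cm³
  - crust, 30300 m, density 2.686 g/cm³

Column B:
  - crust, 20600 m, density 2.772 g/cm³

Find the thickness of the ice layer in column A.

Take the compensation level at the base of the deeper column (depth z_c below the surface of column A) and equate Σ ρ_i t_i down to z_c; mantle fills any gap and the z_c terms cancel.
Column A: x×0.9106 + 30300×2.686 + (z_c − 30300 − x)×3.214
Column B: 3730×0 + 20600×2.772 + (z_c − 3730 − 20600)×3.214
The z_c×3.214 term appears on both sides and cancels. Collect the known terms of each column as K = Σ(ρt)_known − 3.214 × (depth of known layers): K_A = 81385.8 − 3.214×30300 = −15998.4; K_B = 57103.2 − 3.214×(3730 + 20600) = −21093.42.
Balance: K_A − x×(3.214 − 0.9106) = K_B, so x = (K_A − K_B)/(3.214 − 0.9106) = 5095.02/2.3034 = 2210 m.

2210 m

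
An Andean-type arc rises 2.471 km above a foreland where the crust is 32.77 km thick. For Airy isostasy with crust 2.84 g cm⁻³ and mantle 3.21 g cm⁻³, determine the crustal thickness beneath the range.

54.2 km

Root depth r = h ρ_c / (ρ_m − ρ_c) = 2.471 km × 2.84 / 0.37 = 18.97 km.
Total thickness = T + h + r = 32.77 km + 2.471 km + 18.97 km = 54.2 km.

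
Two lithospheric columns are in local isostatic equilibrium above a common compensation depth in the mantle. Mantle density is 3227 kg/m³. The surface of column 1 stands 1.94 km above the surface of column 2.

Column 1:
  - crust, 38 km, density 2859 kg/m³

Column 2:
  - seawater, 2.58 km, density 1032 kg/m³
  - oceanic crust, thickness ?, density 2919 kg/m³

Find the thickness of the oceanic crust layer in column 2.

6.69 km

Take the compensation level at the base of the deeper column (depth z_c below the surface of column 1) and equate Σ ρ_i t_i down to z_c; mantle fills any gap and the z_c terms cancel.
Column 1: 38×2859 + (z_c − 38)×3227
Column 2: 1.94×0 + 2.58×1032 + x×2919 + (z_c − 1.94 − 2.58 − x)×3227
The z_c×3227 term appears on both sides and cancels. Collect the known terms of each column as K = Σ(ρt)_known − 3227 × (depth of known layers): K_1 = 108642 − 3227×38 = −13984; K_2 = 2662.56 − 3227×(1.94 + 2.58) = −11923.48.
Balance: K_1 = K_2 − x×(3227 − 2919), so x = (K_2 − K_1)/(3227 − 2919) = 2060.52/308 = 6.69 km.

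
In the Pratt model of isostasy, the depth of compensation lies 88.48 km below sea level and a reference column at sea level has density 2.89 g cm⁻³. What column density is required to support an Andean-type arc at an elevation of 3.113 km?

2.79 g cm⁻³

Pratt balance: ρ_ref D = ρ (D + h).
ρ = ρ_ref D/(D + h) = 2.89 × 88.48 km/(88.48 km + 3.113 km) = 2.79 g cm⁻³.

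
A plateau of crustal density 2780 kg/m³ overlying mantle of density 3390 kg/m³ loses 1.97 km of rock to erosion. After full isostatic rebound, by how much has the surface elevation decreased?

0.354 km

Rebound u = e ρ_c/ρ_m = 1.97 km × 2780/3390 = 1.616 km.
Net surface drop = e − u = 1.97 km − 1.616 km = e (ρ_m − ρ_c)/ρ_m = 0.354 km.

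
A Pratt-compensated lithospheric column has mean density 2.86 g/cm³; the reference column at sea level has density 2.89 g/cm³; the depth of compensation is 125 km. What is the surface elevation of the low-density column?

ρ_ref D = ρ (D + h) → h = D (ρ_ref − ρ)/ρ.
h = 125 km × (2.89 − 2.86)/2.86 = 1.31 km.

1.31 km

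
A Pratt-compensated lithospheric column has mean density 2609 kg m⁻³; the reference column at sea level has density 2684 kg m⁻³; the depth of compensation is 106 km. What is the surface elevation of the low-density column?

3.05 km

ρ_ref D = ρ (D + h) → h = D (ρ_ref − ρ)/ρ.
h = 106 km × (2684 − 2609)/2609 = 3.05 km.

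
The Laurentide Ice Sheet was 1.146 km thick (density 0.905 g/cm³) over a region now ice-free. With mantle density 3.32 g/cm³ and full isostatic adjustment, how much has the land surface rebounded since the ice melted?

0.312 km

Removing the load lets mantle flow back in; uplift u satisfies ρ_ice t = ρ_m u.
u = t ρ_ice/ρ_m = 1.146 km × 0.905/3.32 = 0.312 km.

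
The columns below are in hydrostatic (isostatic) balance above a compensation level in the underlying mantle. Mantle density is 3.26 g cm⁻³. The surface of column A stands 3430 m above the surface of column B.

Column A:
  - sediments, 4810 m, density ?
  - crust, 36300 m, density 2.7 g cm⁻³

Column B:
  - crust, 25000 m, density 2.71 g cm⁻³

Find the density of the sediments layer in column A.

Take the compensation level at the base of the deeper column (depth z_c below the surface of column A) and equate Σ ρ_i t_i down to z_c; mantle fills any gap and the z_c terms cancel.
Column A: 4810×ρ + 36300×2.7 + (z_c − 41110)×3.26
Column B: 3430×0 + 25000×2.71 + (z_c − 3430 − 25000)×3.26
The z_c×3.26 term appears on both sides and cancels. Collect the known terms of each column as K = Σ(ρt)_known − 3.26 × (depth of known layers): K_A = 98010 − 3.26×41110 = −36008.6; K_B = 67750 − 3.26×(3430 + 25000) = −24931.8.
Balance: K_A + 4810×ρ = K_B, so ρ = (K_B − K_A)/4810 = 11076.8/4810 = 2.3 g cm⁻³.

2.3 g cm⁻³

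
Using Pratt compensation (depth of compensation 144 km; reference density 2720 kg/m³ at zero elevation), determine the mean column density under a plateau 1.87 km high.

2690 kg/m³

Pratt balance: ρ_ref D = ρ (D + h).
ρ = ρ_ref D/(D + h) = 2720 × 144 km/(144 km + 1.87 km) = 2690 kg/m³.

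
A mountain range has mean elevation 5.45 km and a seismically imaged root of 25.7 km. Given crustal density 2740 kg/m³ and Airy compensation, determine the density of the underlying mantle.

Airy balance: ρ_c h = (ρ_m − ρ_c) r → ρ_m = ρ_c (1 + h/r).
ρ_m = 2740 × (1 + 5.45 km/25.7 km) = 3320 kg/m³.

3320 kg/m³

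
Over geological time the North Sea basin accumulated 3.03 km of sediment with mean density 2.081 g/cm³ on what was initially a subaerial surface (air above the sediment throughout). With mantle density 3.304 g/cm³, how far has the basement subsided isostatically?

Subaerial load: s = t ρ_sed / ρ_m = 3.03 km × 2.081/3.304 = 1.91 km.

1.91 km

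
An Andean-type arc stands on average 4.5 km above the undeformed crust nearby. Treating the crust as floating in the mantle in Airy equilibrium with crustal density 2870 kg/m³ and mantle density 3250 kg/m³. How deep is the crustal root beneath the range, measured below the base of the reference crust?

Isostatic balance requires: the weight of the topography is balanced by the buoyancy of the root, ρ_c h = (ρ_m − ρ_c) r.
r = h · ρ_c / (ρ_m − ρ_c) = 4.5 km × 2870 / (3250 − 2870) = 34 km.

34 km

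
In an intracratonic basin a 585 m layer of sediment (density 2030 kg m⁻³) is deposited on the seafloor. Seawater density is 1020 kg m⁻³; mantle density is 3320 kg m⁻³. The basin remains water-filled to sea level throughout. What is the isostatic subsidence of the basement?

257 m

Submarine loading: the sediment displaces seawater, and the subsidence is in turn flooded, so s (ρ_m − ρ_w) = t (ρ_sed − ρ_w).
s = 585 m × (2030 − 1020) / (3320 − 1020) = 257 m.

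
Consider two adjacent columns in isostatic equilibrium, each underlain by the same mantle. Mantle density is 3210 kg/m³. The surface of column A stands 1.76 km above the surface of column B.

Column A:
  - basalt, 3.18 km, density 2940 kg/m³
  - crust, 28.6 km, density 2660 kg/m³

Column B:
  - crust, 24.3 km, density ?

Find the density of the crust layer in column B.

2760 kg/m³

Take the compensation level at the base of the deeper column (depth z_c below the surface of column A) and equate Σ ρ_i t_i down to z_c; mantle fills any gap and the z_c terms cancel.
Column A: 3.18×2940 + 28.6×2660 + (z_c − 31.78)×3210
Column B: 1.76×0 + 24.3×ρ + (z_c − 1.76 − 24.3)×3210
The z_c×3210 term appears on both sides and cancels. Collect the known terms of each column as K = Σ(ρt)_known − 3210 × (depth of known layers): K_A = 85425.2 − 3210×31.78 = −16588.6; K_B = 0 − 3210×(1.76 + 24.3) = −83652.6.
Balance: K_A = K_B + 24.3×ρ, so ρ = (K_A − K_B)/24.3 = 67064/24.3 = 2760 kg/m³.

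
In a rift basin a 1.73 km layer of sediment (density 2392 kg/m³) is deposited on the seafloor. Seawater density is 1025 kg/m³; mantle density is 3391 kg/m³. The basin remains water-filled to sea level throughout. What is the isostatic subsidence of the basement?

1 km

Submarine loading: the sediment displaces seawater, and the subsidence is in turn flooded, so s (ρ_m − ρ_w) = t (ρ_sed − ρ_w).
s = 1.73 km × (2392 − 1025) / (3391 − 1025) = 1 km.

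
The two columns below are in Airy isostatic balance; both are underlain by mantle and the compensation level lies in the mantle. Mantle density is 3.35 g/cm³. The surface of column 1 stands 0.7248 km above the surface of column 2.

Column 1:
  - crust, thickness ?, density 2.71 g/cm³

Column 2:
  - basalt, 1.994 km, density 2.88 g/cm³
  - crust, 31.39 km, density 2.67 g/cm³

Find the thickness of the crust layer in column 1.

Take the compensation level at the base of the deeper column (depth z_c below the surface of column 1) and equate Σ ρ_i t_i down to z_c; mantle fills any gap and the z_c terms cancel.
Column 1: x×2.71 + (z_c − 0 − x)×3.35
Column 2: 0.7248×0 + 1.994×2.88 + 31.39×2.67 + (z_c − 0.7248 − 33.384)×3.35
The z_c×3.35 term appears on both sides and cancels. Collect the known terms of each column as K = Σ(ρt)_known − 3.35 × (depth of known layers): K_1 = 0 − 3.35×0 = 0; K_2 = 89.55402 − 3.35×(0.7248 + 33.384) = −24.71046.
Balance: K_1 − x×(3.35 − 2.71) = K_2, so x = (K_1 − K_2)/(3.35 − 2.71) = 24.7105/0.64 = 38.6 km.

38.6 km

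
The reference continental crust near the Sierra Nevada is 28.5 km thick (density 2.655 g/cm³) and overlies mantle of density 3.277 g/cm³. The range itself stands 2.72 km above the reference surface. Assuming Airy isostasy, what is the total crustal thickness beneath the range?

Root depth r = h ρ_c / (ρ_m − ρ_c) = 2.72 km × 2.655 / 0.622 = 11.61 km.
Total thickness = T + h + r = 28.5 km + 2.72 km + 11.61 km = 42.8 km.

42.8 km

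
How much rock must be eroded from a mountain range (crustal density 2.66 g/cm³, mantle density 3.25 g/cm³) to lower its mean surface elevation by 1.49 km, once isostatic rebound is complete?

8.21 km

Net drop Δ = e − u = e − e ρ_c/ρ_m = e (ρ_m − ρ_c)/ρ_m.
e = Δ ρ_m/(ρ_m − ρ_c) = 1.49 km × 3.25/0.59 = 8.21 km.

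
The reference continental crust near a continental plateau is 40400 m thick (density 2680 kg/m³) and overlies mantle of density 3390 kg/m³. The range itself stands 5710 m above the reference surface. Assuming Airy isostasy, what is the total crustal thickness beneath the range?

Root depth r = h ρ_c / (ρ_m − ρ_c) = 5710 m × 2680 / 710 = 21550 m.
Total thickness = T + h + r = 40400 m + 5710 m + 21550 m = 67700 m.

67700 m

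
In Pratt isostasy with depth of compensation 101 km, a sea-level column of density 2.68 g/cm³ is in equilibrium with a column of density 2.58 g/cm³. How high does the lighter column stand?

3.91 km

ρ_ref D = ρ (D + h) → h = D (ρ_ref − ρ)/ρ.
h = 101 km × (2.68 − 2.58)/2.58 = 3.91 km.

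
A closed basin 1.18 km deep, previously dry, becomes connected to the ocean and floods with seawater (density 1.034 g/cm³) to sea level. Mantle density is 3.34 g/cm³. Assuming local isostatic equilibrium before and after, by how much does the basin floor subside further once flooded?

After flooding the water column is d + s deep. Its weight must equal the weight of mantle displaced by the extra subsidence s: (d + s) ρ_w = s ρ_m.
s = d ρ_w / (ρ_m − ρ_w) = 1.18 km × 1.034/(3.34 − 1.034) = 0.529 km.

0.529 km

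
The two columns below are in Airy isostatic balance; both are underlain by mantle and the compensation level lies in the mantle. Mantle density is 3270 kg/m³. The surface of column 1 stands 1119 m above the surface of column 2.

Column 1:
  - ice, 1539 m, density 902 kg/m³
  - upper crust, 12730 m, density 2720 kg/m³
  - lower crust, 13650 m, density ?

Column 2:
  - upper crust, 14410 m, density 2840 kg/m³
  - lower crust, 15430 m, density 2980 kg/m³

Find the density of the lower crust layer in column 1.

Take the compensation level at the base of the deeper column (depth z_c below the surface of column 1) and equate Σ ρ_i t_i down to z_c; mantle fills any gap and the z_c terms cancel.
Column 1: 1539×902 + 12730×2720 + 13650×ρ + (z_c − 27919)×3270
Column 2: 1119×0 + 14410×2840 + 15430×2980 + (z_c − 1119 − 29840)×3270
The z_c×3270 term appears on both sides and cancels. Collect the known terms of each column as K = Σ(ρt)_known − 3270 × (depth of known layers): K_1 = 36013778 − 3270×27919 = −55281352; K_2 = 86905800 − 3270×(1119 + 29840) = −14330130.
Balance: K_1 + 13650×ρ = K_2, so ρ = (K_2 − K_1)/13650 = 40951200/13650 = 3000 kg/m³.

3000 kg/m³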